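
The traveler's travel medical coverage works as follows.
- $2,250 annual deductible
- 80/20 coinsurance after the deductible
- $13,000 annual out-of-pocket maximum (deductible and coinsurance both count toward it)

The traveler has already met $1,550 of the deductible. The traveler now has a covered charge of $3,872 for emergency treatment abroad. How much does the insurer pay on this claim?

$1,550 of the $2,250 deductible is already met, leaving $700.
The remaining $3,172 (= $3,872 − $700) moves to coinsurance.
Coinsurance: $3,172 × 20% = $634.40.
That puts the traveler's cost at $700 + $634.40 = $1,334.40 before any cap.
Cumulative spending $1,550 + $1,334.40 = $2,884.40 stays under the $13,000 maximum.
The insurer covers the remainder: $3,872 − $1,334.40 = $2,537.60.

$2,537.60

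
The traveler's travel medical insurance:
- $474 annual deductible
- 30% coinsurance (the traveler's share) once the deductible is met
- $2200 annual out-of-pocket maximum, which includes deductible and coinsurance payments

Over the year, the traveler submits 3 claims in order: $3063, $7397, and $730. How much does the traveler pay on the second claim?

Bill 1, $3063: deductible takes $474, $2589 remains; traveler's 30% is $776.70. Cost to traveler: $1250.70. OOP to date $1250.70.
Bill 2, $7397: deductible met; 30% of $7397 = $2219.10. That would push OOP to $3469.80, over the $2200 cap, so traveler pays $2200 − $1250.70 = $949.30.

$949.30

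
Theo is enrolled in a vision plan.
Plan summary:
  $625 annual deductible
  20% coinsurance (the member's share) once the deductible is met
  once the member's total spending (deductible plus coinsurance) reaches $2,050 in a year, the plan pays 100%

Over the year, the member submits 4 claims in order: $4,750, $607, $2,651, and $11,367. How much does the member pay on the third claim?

$478.60

Bill 1, $4,750: deductible takes $625, $4,125 remains; coinsurance $4,125 × 20% = $825. Cost to member: $1,450. OOP to date $1,450.
Bill 2, $607: deductible met; 20% of $607 = $121.40. Cost to member: $121.40. OOP to date $1,571.40.
Bill 3, $2,651: deductible already satisfied, so member's share is 20% × $2,651 = $530.20. OOP would hit $2,101.60 > $2,050, so the cap limits the member to $2,050 − $1,571.40 = $478.60.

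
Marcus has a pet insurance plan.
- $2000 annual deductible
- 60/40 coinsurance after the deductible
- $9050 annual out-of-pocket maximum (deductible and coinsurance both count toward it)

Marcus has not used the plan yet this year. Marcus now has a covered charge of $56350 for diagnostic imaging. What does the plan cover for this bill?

$47300

Nothing has been paid toward the $2000 deductible, so the first $2000 of this charge is applied there.
That leaves $56350 − $2000 = $54350 for coinsurance.
Owner's 40% share of $54350 is $21740.
So the owner owes $2000 + $21740 = $23740 before any cap.
Year-to-date out-of-pocket would reach $0 + $23740 = $23740, above the $9050 maximum, so the owner pays only $9050 − $0 = $9050.
Insurer pays the balance: $56350 − $9050 = $47300.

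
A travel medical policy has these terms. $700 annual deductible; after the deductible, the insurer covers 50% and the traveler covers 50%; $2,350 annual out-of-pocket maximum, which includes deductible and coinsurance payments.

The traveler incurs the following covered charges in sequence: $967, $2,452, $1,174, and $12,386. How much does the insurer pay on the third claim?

Claim 1 ($967): deductible takes $700, $267 remains; 50% of $267 = $133.50. Traveler pays $833.50; OOP now $833.50. Insurer: $967 − $833.50 = $133.50.
Claim 2 ($2,452): deductible met; 50% of $2,452 = $1,226. Traveler owes $1,226 (running OOP $2,059.50). Plan pays $2,452 − $1,226 = $1,226.
Claim 3 ($1,174): deductible already satisfied, so traveler's share is 50% × $1,174 = $587. Adding that to $2,059.50 gives $2,646.50, past the $2,350 cap; traveler pays only $2,350 − $2,059.50 = $290.50. Insurer: $1,174 − $290.50 = $883.50.

$883.50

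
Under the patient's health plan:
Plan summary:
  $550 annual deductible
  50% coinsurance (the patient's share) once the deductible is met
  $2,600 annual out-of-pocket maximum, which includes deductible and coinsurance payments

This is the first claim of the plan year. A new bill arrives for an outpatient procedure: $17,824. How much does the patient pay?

$2,600

The full $550 deductible is still open; $550 of this bill applies to it.
The remaining $17,274 (= $17,824 − $550) moves to coinsurance.
Patient's 50% share of $17,274 is $8,637.
So the patient owes $550 + $8,637 = $9,187 before any cap.
Year-to-date out-of-pocket would reach $0 + $9,187 = $9,187, above the $2,600 maximum, so the patient pays only $2,600 − $0 = $2,600.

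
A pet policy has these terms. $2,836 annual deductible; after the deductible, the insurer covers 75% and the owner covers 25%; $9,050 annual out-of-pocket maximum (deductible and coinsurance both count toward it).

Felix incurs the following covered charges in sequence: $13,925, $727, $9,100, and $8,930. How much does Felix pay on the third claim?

#1 ($13,925): $2,836 to deductible, leaving $11,089; coinsurance $11,089 × 25% = $2,772.25. Owner owes $5,608.25 (running OOP $5,608.25).
#2 ($727): 25% coinsurance on $727 = $181.75. Owner owes $181.75 (running OOP $5,790).
#3 ($9,100): deductible already satisfied, so owner's share is 25% × $9,100 = $2,275. Cost to owner: $2,275. OOP to date $8,065.

$2,275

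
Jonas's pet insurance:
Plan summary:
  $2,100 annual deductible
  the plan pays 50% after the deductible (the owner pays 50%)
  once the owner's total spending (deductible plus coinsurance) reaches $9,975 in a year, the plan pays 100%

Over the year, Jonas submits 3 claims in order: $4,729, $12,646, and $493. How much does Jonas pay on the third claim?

$237.50

Claim 1 — $4,729: $2,100 to deductible, leaving $2,629; owner's 50% is $1,314.50. Owner pays $3,414.50; OOP now $3,414.50.
Claim 2 — $12,646: deductible already satisfied, so owner's share is 50% × $12,646 = $6,323. Cost to owner: $6,323. OOP to date $9,737.50.
Claim 3 — $493: deductible already satisfied, so owner's share is 50% × $493 = $246.50. Adding that to $9,737.50 gives $9,984, past the $9,975 cap; owner pays only $9,975 − $9,737.50 = $237.50.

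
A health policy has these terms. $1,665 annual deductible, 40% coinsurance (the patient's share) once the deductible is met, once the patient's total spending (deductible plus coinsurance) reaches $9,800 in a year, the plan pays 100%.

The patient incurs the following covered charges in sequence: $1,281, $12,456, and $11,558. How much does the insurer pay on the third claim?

$8,251.80

Claim 1 ($1,281): fully absorbed by the deductible. Patient pays $1,281; OOP now $1,281. Insurer: $1,281 − $1,281 = $0.
Claim 2 ($12,456): $384 to deductible, leaving $12,072; 40% of $12,072 = $4,828.80. Patient owes $5,212.80 (running OOP $6,493.80). Plan pays $12,456 − $5,212.80 = $7,243.20.
Claim 3 ($11,558): 40% coinsurance on $11,558 = $4,623.20. Adding that to $6,493.80 gives $11,117, past the $9,800 cap; patient pays only $9,800 − $6,493.80 = $3,306.20. Insurer: $11,558 − $3,306.20 = $8,251.80.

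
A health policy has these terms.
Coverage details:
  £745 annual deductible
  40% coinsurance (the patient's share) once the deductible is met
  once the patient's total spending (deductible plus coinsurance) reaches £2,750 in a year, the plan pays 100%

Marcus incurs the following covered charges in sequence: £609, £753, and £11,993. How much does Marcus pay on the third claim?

Claim 1 (£609): all of it applies to the deductible. Patient owes £609 (running OOP £609).
Claim 2 (£753): deductible takes £136, £617 remains; 40% of £617 = £246.80. Patient pays £382.80; OOP now £991.80.
Claim 3 (£11,993): deductible already satisfied, so patient's share is 40% × £11,993 = £4,797.20. OOP would hit £5,789 > £2,750, so the cap limits the patient to £2,750 − £991.80 = £1,758.20.

£1,758.20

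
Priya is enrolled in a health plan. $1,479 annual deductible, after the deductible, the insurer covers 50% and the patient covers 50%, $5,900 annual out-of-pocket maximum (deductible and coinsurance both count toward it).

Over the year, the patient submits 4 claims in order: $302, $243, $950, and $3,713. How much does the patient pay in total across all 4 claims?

$3,343.50

#1 ($302): fully absorbed by the deductible. Patient pays $302; OOP now $302.
#2 ($243): entire amount goes to the deductible. Patient pays $243; OOP now $545.
#3 ($950): $934 finishes the deductible; $16 goes to coinsurance; 50% of $16 = $8. Patient owes $942 (running OOP $1,487).
#4 ($3,713): 50% coinsurance on $3,713 = $1,856.50. Patient pays $1,856.50; OOP now $3,343.50.
Total paid by the patient: $302 + $243 + $942 + $1,856.50 = $3,343.50.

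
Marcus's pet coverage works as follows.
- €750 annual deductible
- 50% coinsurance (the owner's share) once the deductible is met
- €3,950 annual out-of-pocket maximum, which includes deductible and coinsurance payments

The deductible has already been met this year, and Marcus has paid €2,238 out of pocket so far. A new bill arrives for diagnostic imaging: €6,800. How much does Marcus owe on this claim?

The deductible is already satisfied, so the full bill goes to coinsurance.
Coinsurance: €6,800 × 50% = €3,400.
That would bring total out-of-pocket to €5,638, past the €3,950 cap. The owner is capped at €3,950 − €2,238 = €1,712 on this claim.

€1,712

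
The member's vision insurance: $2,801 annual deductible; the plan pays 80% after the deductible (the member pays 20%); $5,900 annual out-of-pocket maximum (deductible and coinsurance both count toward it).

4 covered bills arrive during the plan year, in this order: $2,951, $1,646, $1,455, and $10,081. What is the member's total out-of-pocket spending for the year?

Bill 1, $2,951: $2,801 finishes the deductible; $150 goes to coinsurance; member's 20% is $30. Member pays $2,831; OOP now $2,831.
Bill 2, $1,646: deductible already satisfied, so member's share is 20% × $1,646 = $329.20. Cost to member: $329.20. OOP to date $3,160.20.
Bill 3, $1,455: deductible already satisfied, so member's share is 20% × $1,455 = $291. Member pays $291; OOP now $3,451.20.
Bill 4, $10,081: deductible already satisfied, so member's share is 20% × $10,081 = $2,016.20. Member pays $2,016.20; OOP now $5,467.40.
Summing the member's payments: $2,831 + $329.20 + $291 + $2,016.20 = $5,467.40.

$5,467.40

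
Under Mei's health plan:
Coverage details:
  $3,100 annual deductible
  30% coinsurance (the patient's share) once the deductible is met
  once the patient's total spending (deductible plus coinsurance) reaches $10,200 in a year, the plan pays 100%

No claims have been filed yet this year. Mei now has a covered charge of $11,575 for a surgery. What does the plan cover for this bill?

$5,932.50

The full $3,100 deductible is still open; $3,100 of this bill applies to it.
That leaves $11,575 − $3,100 = $8,475 for coinsurance.
Patient's 30% share of $8,475 is $2,542.50.
So the patient owes $3,100 + $2,542.50 = $5,642.50 before any cap.
Total out-of-pocket so far would be $0 + $5,642.50 = $5,642.50, below the $10,200 cap — no reduction.
The insurer covers the remainder: $11,575 − $5,642.50 = $5,932.50.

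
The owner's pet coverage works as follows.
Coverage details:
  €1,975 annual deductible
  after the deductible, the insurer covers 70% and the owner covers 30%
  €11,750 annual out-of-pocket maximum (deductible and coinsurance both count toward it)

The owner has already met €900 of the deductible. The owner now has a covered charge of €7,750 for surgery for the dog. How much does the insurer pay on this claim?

€4,672.50

Deductible still to meet: €1,975 − €900 = €1,075.
The remaining €6,675 (= €7,750 − €1,075) moves to coinsurance.
30% of €6,675 = €2,002.50 falls to the owner.
Owner responsibility before any cap: €1,075 + €2,002.50 = €3,077.50.
Total out-of-pocket so far would be €900 + €3,077.50 = €3,977.50, below the €11,750 cap — no reduction.
The insurer covers the remainder: €7,750 − €3,077.50 = €4,672.50.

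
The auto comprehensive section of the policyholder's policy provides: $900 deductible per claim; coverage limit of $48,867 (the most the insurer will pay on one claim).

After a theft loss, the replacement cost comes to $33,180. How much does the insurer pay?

$32,280

Subtract the deductible: $33,180 − $900 = $32,280.
That's under the $48,867 cap, so the insurer reimburses the full $32,280.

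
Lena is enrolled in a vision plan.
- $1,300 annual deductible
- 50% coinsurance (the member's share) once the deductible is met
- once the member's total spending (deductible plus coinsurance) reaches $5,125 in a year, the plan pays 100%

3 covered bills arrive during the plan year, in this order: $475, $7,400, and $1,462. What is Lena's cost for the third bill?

$537.50

Bill 1, $475: all of it applies to the deductible. Cost to member: $475. OOP to date $475.
Bill 2, $7,400: $825 to deductible, leaving $6,575; 50% of $6,575 = $3,287.50. Cost to member: $4,112.50. OOP to date $4,587.50.
Bill 3, $1,462: 50% coinsurance on $1,462 = $731. OOP would hit $5,318.50 > $5,125, so the cap limits the member to $5,125 − $4,587.50 = $537.50.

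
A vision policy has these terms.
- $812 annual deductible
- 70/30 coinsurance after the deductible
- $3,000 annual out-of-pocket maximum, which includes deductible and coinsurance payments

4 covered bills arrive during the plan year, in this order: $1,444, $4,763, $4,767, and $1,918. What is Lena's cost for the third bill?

$569.50

Claim 1 ($1,444): $812 finishes the deductible; $632 goes to coinsurance; member's 30% is $189.60. Member pays $1,001.60; OOP now $1,001.60.
Claim 2 ($4,763): deductible already satisfied, so member's share is 30% × $4,763 = $1,428.90. Cost to member: $1,428.90. OOP to date $2,430.50.
Claim 3 ($4,767): 30% coinsurance on $4,767 = $1,430.10. OOP would hit $3,860.60 > $3,000, so the cap limits the member to $3,000 − $2,430.50 = $569.50.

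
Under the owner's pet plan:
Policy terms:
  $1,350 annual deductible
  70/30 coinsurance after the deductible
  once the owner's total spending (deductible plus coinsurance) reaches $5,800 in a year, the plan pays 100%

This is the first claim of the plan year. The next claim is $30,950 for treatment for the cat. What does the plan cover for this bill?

Nothing has been paid toward the $1,350 deductible, so the first $1,350 of this charge is applied there.
After the $1,350 deductible portion, $30,950 − $1,350 = $29,600 is subject to coinsurance.
30% of $29,600 = $8,880 falls to the owner.
That puts the owner's cost at $1,350 + $8,880 = $10,230 before any cap.
Year-to-date out-of-pocket would reach $0 + $10,230 = $10,230, above the $5,800 maximum, so the owner pays only $5,800 − $0 = $5,800.
The plan picks up $30,950 − $5,800 = $25,150.

$25,150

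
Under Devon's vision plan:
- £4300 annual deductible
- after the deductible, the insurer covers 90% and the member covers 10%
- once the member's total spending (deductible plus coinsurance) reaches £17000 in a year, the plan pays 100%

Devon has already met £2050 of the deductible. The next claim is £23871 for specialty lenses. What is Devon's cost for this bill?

£2050 of the £4300 deductible is already met, leaving £2250.
After the £2250 deductible portion, £23871 − £2250 = £21621 is subject to coinsurance.
Coinsurance: £21621 × 10% = £2162.10.
That puts the member's cost at £2250 + £2162.10 = £4412.10 before any cap.
Year-to-date out-of-pocket becomes £2050 + £4412.10 = £6462.10, still under the £17000 maximum, so no cap applies.

£4412.10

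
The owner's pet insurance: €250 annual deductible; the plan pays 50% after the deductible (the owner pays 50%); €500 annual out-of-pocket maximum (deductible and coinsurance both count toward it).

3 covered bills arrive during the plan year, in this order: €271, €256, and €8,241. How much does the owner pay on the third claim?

€111.50

Bill 1, €271: deductible takes €250, €21 remains; coinsurance €21 × 50% = €10.50. Owner owes €260.50 (running OOP €260.50).
Bill 2, €256: deductible already satisfied, so owner's share is 50% × €256 = €128. Cost to owner: €128. OOP to date €388.50.
Bill 3, €8,241: deductible already satisfied, so owner's share is 50% × €8,241 = €4,120.50. That would push OOP to €4,509, over the €500 cap, so owner pays €500 − €388.50 = €111.50.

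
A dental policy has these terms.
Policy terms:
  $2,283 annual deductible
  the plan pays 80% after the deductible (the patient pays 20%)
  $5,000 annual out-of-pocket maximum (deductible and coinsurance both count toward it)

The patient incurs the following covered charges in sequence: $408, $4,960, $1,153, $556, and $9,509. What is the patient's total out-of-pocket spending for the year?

Claim 1 ($408): fully absorbed by the deductible. Cost to patient: $408. OOP to date $408.
Claim 2 ($4,960): $1,875 to deductible, leaving $3,085; coinsurance $3,085 × 20% = $617. Cost to patient: $2,492. OOP to date $2,900.
Claim 3 ($1,153): deductible already satisfied, so patient's share is 20% × $1,153 = $230.60. Patient pays $230.60; OOP now $3,130.60.
Claim 4 ($556): deductible already satisfied, so patient's share is 20% × $556 = $111.20. Patient owes $111.20 (running OOP $3,241.80).
Claim 5 ($9,509): deductible already satisfied, so patient's share is 20% × $9,509 = $1,901.80. OOP would hit $5,143.60 > $5,000, so the cap limits the patient to $5,000 − $3,241.80 = $1,758.20.
Summing the patient's payments: $408 + $2,492 + $230.60 + $111.20 + $1,758.20 = $5,000.

$5,000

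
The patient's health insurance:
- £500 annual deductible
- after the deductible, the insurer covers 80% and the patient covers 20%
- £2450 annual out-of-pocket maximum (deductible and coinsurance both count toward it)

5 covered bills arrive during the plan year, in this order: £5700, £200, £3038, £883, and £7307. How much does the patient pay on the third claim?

£607.60

Claim 1 (£5700): £500 to deductible, leaving £5200; patient's 20% is £1040. Patient pays £1540; OOP now £1540.
Claim 2 (£200): deductible met; 20% of £200 = £40. Cost to patient: £40. OOP to date £1580.
Claim 3 (£3038): 20% coinsurance on £3038 = £607.60. Patient pays £607.60; OOP now £2187.60.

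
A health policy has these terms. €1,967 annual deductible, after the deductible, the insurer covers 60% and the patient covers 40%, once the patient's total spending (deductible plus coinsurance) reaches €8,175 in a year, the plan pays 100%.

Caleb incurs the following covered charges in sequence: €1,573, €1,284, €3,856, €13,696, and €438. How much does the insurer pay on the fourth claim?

Claim 1 — €1,573: all of it applies to the deductible. Cost to patient: €1,573. OOP to date €1,573. Insurer: €1,573 − €1,573 = €0.
Claim 2 — €1,284: €394 to deductible, leaving €890; coinsurance €890 × 40% = €356. Patient owes €750 (running OOP €2,323). Plan pays €1,284 − €750 = €534.
Claim 3 — €3,856: deductible already satisfied, so patient's share is 40% × €3,856 = €1,542.40. Cost to patient: €1,542.40. OOP to date €3,865.40. Plan pays €3,856 − €1,542.40 = €2,313.60.
Claim 4 — €13,696: deductible already satisfied, so patient's share is 40% × €13,696 = €5,478.40. Adding that to €3,865.40 gives €9,343.80, past the €8,175 cap; patient pays only €8,175 − €3,865.40 = €4,309.60. Insurer: €13,696 − €4,309.60 = €9,386.40.

€9,386.40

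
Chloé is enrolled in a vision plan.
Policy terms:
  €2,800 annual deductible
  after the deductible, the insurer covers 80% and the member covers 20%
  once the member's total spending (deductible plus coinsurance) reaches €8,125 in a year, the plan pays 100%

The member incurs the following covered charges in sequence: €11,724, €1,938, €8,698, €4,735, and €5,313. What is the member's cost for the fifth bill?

#1 (€11,724): deductible takes €2,800, €8,924 remains; coinsurance €8,924 × 20% = €1,784.80. Member pays €4,584.80; OOP now €4,584.80.
#2 (€1,938): deductible met; 20% of €1,938 = €387.60. Member owes €387.60 (running OOP €4,972.40).
#3 (€8,698): 20% coinsurance on €8,698 = €1,739.60. Member owes €1,739.60 (running OOP €6,712).
#4 (€4,735): deductible already satisfied, so member's share is 20% × €4,735 = €947. Member owes €947 (running OOP €7,659).
#5 (€5,313): 20% coinsurance on €5,313 = €1,062.60. That would push OOP to €8,721.60, over the €8,125 cap, so member pays €8,125 − €7,659 = €466.

€466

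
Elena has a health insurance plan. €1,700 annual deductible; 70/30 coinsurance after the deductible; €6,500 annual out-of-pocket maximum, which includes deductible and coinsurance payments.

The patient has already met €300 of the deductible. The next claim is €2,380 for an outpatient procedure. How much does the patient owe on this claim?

€1,694

€300 of the €1,700 deductible is already met, leaving €1,400.
After the €1,400 deductible portion, €2,380 − €1,400 = €980 is subject to coinsurance.
Patient's 30% share of €980 is €294.
Patient responsibility before any cap: €1,400 + €294 = €1,694.
Cumulative spending €300 + €1,694 = €1,994 stays under the €6,500 maximum.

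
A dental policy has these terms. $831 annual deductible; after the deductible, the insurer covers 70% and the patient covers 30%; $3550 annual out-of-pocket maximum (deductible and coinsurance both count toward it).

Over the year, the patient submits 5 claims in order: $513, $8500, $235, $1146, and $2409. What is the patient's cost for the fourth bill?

$193.90

Bill 1, $513: entire amount goes to the deductible. Patient pays $513; OOP now $513.
Bill 2, $8500: deductible takes $318, $8182 remains; 30% of $8182 = $2454.60. Patient pays $2772.60; OOP now $3285.60.
Bill 3, $235: deductible already satisfied, so patient's share is 30% × $235 = $70.50. Cost to patient: $70.50. OOP to date $3356.10.
Bill 4, $1146: 30% coinsurance on $1146 = $343.80. That would push OOP to $3699.90, over the $3550 cap, so patient pays $3550 − $3356.10 = $193.90.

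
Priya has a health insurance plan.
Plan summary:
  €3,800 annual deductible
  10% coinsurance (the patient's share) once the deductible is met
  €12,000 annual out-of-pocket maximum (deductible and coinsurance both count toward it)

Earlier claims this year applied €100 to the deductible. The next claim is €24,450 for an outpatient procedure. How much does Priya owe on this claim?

Remaining deductible: €3,800 − €100 = €3,700.
That leaves €24,450 − €3,700 = €20,750 for coinsurance.
10% of €20,750 = €2,075 falls to the patient.
That puts the patient's cost at €3,700 + €2,075 = €5,775 before any cap.
Year-to-date out-of-pocket becomes €100 + €5,775 = €5,875, still under the €12,000 maximum, so no cap applies.

€5,775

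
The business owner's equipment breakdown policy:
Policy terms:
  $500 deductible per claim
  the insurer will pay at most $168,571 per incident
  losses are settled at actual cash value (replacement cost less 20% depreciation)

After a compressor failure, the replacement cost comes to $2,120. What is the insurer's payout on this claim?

$1,196

Actual cash value after 20% depreciation: $2,120 × 80% = $1,696.
Less the $500 deductible: $1,696 − $500 = $1,196.
That's under the $168,571 cap, so the insurer reimburses the full $1,196.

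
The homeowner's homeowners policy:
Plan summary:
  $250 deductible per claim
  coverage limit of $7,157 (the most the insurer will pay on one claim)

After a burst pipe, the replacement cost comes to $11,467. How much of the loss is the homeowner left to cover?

$4,310

Less the $250 deductible: $11,467 − $250 = $11,217.
Since $11,217 > $7,157, the payout is capped at $7,157.
The homeowner bears the rest of the original loss: $11,467 − $7,157 = $4,310.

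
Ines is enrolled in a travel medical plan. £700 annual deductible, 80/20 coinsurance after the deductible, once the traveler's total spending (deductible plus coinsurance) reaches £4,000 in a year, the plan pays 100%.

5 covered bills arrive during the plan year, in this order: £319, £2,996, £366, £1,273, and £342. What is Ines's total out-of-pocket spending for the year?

£1,619.20

#1 (£319): entire amount goes to the deductible. Cost to traveler: £319. OOP to date £319.
#2 (£2,996): £381 finishes the deductible; £2,615 goes to coinsurance; coinsurance £2,615 × 20% = £523. Cost to traveler: £904. OOP to date £1,223.
#3 (£366): deductible already satisfied, so traveler's share is 20% × £366 = £73.20. Traveler pays £73.20; OOP now £1,296.20.
#4 (£1,273): 20% coinsurance on £1,273 = £254.60. Traveler owes £254.60 (running OOP £1,550.80).
#5 (£342): 20% coinsurance on £342 = £68.40. Cost to traveler: £68.40. OOP to date £1,619.20.
Total paid by the traveler: £319 + £904 + £73.20 + £254.60 + £68.40 = £1,619.20.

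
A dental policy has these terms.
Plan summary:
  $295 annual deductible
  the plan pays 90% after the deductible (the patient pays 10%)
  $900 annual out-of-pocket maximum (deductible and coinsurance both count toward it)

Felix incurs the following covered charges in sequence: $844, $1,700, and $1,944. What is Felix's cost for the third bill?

$194.40

Bill 1, $844: $295 to deductible, leaving $549; 10% of $549 = $54.90. Patient pays $349.90; OOP now $349.90.
Bill 2, $1,700: 10% coinsurance on $1,700 = $170. Patient owes $170 (running OOP $519.90).
Bill 3, $1,944: 10% coinsurance on $1,944 = $194.40. Cost to patient: $194.40. OOP to date $714.30.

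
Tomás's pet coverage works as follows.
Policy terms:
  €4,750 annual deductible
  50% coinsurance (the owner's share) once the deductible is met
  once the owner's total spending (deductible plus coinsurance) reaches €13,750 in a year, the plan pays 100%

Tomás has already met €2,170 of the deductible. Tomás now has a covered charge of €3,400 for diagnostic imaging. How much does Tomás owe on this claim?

Remaining deductible: €4,750 − €2,170 = €2,580.
The remaining €820 (= €3,400 − €2,580) moves to coinsurance.
Coinsurance: €820 × 50% = €410.
So the owner owes €2,580 + €410 = €2,990 before any cap.
Cumulative spending €2,170 + €2,990 = €5,160 stays under the €13,750 maximum.

€2,990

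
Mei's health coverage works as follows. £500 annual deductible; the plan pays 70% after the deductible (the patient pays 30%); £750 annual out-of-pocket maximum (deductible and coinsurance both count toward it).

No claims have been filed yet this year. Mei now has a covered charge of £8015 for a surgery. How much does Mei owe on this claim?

£750

Deductible not yet touched, so the first £500 of the bill goes to the deductible.
That leaves £8015 − £500 = £7515 for coinsurance.
Coinsurance: £7515 × 30% = £2254.50.
So the patient owes £500 + £2254.50 = £2754.50 before any cap.
Adding £2754.50 to the £0 already spent would give £2754.50, which exceeds the £750 cap; the patient pays just £750 − £0 = £750.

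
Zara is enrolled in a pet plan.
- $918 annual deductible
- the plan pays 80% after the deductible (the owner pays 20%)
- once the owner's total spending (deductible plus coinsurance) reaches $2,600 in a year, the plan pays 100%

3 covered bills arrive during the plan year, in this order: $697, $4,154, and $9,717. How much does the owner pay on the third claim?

$895.40

Bill 1, $697: fully absorbed by the deductible. Owner pays $697; OOP now $697.
Bill 2, $4,154: $221 finishes the deductible; $3,933 goes to coinsurance; coinsurance $3,933 × 20% = $786.60. Owner pays $1,007.60; OOP now $1,704.60.
Bill 3, $9,717: deductible met; 20% of $9,717 = $1,943.40. That would push OOP to $3,648, over the $2,600 cap, so owner pays $2,600 − $1,704.60 = $895.40.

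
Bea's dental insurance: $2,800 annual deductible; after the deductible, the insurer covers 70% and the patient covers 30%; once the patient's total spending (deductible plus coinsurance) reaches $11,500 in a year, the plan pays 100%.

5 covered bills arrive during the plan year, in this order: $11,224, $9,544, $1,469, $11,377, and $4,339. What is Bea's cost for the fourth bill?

$2,868.90

Claim 1 ($11,224): deductible takes $2,800, $8,424 remains; coinsurance $8,424 × 30% = $2,527.20. Patient owes $5,327.20 (running OOP $5,327.20).
Claim 2 ($9,544): 30% coinsurance on $9,544 = $2,863.20. Patient pays $2,863.20; OOP now $8,190.40.
Claim 3 ($1,469): 30% coinsurance on $1,469 = $440.70. Cost to patient: $440.70. OOP to date $8,631.10.
Claim 4 ($11,377): 30% coinsurance on $11,377 = $3,413.10. Adding that to $8,631.10 gives $12,044.20, past the $11,500 cap; patient pays only $11,500 − $8,631.10 = $2,868.90.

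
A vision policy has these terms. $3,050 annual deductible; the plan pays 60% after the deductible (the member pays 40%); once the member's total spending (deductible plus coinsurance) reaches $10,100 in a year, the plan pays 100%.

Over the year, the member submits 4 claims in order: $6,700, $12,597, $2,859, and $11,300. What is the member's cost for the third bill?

$551.20

Bill 1, $6,700: $3,050 finishes the deductible; $3,650 goes to coinsurance; coinsurance $3,650 × 40% = $1,460. Member pays $4,510; OOP now $4,510.
Bill 2, $12,597: deductible met; 40% of $12,597 = $5,038.80. Cost to member: $5,038.80. OOP to date $9,548.80.
Bill 3, $2,859: deductible met; 40% of $2,859 = $1,143.60. OOP would hit $10,692.40 > $10,100, so the cap limits the member to $10,100 − $9,548.80 = $551.20.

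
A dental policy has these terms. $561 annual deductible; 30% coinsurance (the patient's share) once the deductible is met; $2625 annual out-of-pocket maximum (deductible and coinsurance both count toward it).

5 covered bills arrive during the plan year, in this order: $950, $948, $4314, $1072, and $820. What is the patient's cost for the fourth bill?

Claim 1 ($950): $561 finishes the deductible; $389 goes to coinsurance; 30% of $389 = $116.70. Cost to patient: $677.70. OOP to date $677.70.
Claim 2 ($948): 30% coinsurance on $948 = $284.40. Patient owes $284.40 (running OOP $962.10).
Claim 3 ($4314): deductible already satisfied, so patient's share is 30% × $4314 = $1294.20. Patient pays $1294.20; OOP now $2256.30.
Claim 4 ($1072): deductible met; 30% of $1072 = $321.60. Patient pays $321.60; OOP now $2577.90.

$321.60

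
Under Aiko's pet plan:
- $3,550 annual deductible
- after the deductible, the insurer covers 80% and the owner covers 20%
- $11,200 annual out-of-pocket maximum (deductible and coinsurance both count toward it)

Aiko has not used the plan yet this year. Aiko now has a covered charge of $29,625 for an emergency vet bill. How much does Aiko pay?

$8,765

The full $3,550 deductible is still open; $3,550 of this bill applies to it.
That leaves $29,625 − $3,550 = $26,075 for coinsurance.
Owner's 20% share of $26,075 is $5,215.
Owner responsibility before any cap: $3,550 + $5,215 = $8,765.
Cumulative spending $0 + $8,765 = $8,765 stays under the $11,200 maximum.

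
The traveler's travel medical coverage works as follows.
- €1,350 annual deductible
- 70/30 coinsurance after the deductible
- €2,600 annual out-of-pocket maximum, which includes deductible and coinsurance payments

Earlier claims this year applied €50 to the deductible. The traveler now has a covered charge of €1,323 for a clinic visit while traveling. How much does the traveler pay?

€50 of the €1,350 deductible is already met, leaving €1,300.
That leaves €1,323 − €1,300 = €23 for coinsurance.
Traveler's 30% share of €23 is €6.90.
That puts the traveler's cost at €1,300 + €6.90 = €1,306.90 before any cap.
Year-to-date out-of-pocket becomes €50 + €1,306.90 = €1,356.90, still under the €2,600 maximum, so no cap applies.

€1,306.90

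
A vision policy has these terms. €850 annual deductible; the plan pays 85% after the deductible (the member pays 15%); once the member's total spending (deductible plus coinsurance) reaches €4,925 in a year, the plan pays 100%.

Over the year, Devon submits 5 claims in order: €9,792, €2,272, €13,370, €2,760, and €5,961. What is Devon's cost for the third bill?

Claim 1 (€9,792): €850 finishes the deductible; €8,942 goes to coinsurance; 15% of €8,942 = €1,341.30. Member pays €2,191.30; OOP now €2,191.30.
Claim 2 (€2,272): deductible met; 15% of €2,272 = €340.80. Cost to member: €340.80. OOP to date €2,532.10.
Claim 3 (€13,370): 15% coinsurance on €13,370 = €2,005.50. Member owes €2,005.50 (running OOP €4,537.60).

€2,005.50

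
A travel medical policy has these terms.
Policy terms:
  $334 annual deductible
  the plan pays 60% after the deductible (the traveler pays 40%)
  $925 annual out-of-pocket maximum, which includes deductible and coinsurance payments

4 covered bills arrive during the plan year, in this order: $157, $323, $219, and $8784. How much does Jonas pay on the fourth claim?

Claim 1 ($157): entire amount goes to the deductible. Traveler pays $157; OOP now $157.
Claim 2 ($323): $177 to deductible, leaving $146; coinsurance $146 × 40% = $58.40. Traveler pays $235.40; OOP now $392.40.
Claim 3 ($219): 40% coinsurance on $219 = $87.60. Traveler owes $87.60 (running OOP $480).
Claim 4 ($8784): 40% coinsurance on $8784 = $3513.60. That would push OOP to $3993.60, over the $925 cap, so traveler pays $925 − $480 = $445.

$445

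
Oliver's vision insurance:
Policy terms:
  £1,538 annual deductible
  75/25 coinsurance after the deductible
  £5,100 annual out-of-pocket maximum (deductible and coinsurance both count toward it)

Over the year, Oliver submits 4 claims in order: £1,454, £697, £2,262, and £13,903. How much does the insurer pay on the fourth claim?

£11,059.75

Bill 1, £1,454: all of it applies to the deductible. Member owes £1,454 (running OOP £1,454). Insurer: £1,454 − £1,454 = £0.
Bill 2, £697: £84 to deductible, leaving £613; coinsurance £613 × 25% = £153.25. Cost to member: £237.25. OOP to date £1,691.25. Insurer: £697 − £237.25 = £459.75.
Bill 3, £2,262: 25% coinsurance on £2,262 = £565.50. Cost to member: £565.50. OOP to date £2,256.75. Plan pays £2,262 − £565.50 = £1,696.50.
Bill 4, £13,903: deductible already satisfied, so member's share is 25% × £13,903 = £3,475.75. OOP would hit £5,732.50 > £5,100, so the cap limits the member to £5,100 − £2,256.75 = £2,843.25. Plan pays £13,903 − £2,843.25 = £11,059.75.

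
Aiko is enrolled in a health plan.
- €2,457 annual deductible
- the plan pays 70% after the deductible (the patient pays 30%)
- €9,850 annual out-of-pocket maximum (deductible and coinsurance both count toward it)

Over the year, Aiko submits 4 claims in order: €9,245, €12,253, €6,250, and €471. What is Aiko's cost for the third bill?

€1,680.70

Bill 1, €9,245: €2,457 finishes the deductible; €6,788 goes to coinsurance; patient's 30% is €2,036.40. Patient pays €4,493.40; OOP now €4,493.40.
Bill 2, €12,253: 30% coinsurance on €12,253 = €3,675.90. Patient owes €3,675.90 (running OOP €8,169.30).
Bill 3, €6,250: deductible met; 30% of €6,250 = €1,875. OOP would hit €10,044.30 > €9,850, so the cap limits the patient to €9,850 − €8,169.30 = €1,680.70.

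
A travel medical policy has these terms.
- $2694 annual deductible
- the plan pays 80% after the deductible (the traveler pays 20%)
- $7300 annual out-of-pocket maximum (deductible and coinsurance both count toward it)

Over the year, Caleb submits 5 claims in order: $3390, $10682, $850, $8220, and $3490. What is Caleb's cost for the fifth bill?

Bill 1, $3390: $2694 finishes the deductible; $696 goes to coinsurance; coinsurance $696 × 20% = $139.20. Traveler owes $2833.20 (running OOP $2833.20).
Bill 2, $10682: 20% coinsurance on $10682 = $2136.40. Traveler owes $2136.40 (running OOP $4969.60).
Bill 3, $850: 20% coinsurance on $850 = $170. Cost to traveler: $170. OOP to date $5139.60.
Bill 4, $8220: 20% coinsurance on $8220 = $1644. Cost to traveler: $1644. OOP to date $6783.60.
Bill 5, $3490: 20% coinsurance on $3490 = $698. OOP would hit $7481.60 > $7300, so the cap limits the traveler to $7300 − $6783.60 = $516.40.

$516.40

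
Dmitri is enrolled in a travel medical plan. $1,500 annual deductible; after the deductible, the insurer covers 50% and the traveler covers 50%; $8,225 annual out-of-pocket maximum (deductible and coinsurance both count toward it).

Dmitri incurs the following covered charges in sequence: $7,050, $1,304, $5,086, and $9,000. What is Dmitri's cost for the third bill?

$2,543

Claim 1 — $7,050: deductible takes $1,500, $5,550 remains; 50% of $5,550 = $2,775. Cost to traveler: $4,275. OOP to date $4,275.
Claim 2 — $1,304: deductible met; 50% of $1,304 = $652. Traveler owes $652 (running OOP $4,927).
Claim 3 — $5,086: 50% coinsurance on $5,086 = $2,543. Cost to traveler: $2,543. OOP to date $7,470.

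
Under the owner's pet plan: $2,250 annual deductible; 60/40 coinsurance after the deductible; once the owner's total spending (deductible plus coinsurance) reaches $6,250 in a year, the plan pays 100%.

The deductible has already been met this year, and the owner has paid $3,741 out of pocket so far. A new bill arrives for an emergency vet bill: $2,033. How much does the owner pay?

$813.20

With the deductible met, the entire $2,033 is subject to coinsurance.
Coinsurance: $2,033 × 40% = $813.20.
Total out-of-pocket so far would be $3,741 + $813.20 = $4,554.20, below the $6,250 cap — no reduction.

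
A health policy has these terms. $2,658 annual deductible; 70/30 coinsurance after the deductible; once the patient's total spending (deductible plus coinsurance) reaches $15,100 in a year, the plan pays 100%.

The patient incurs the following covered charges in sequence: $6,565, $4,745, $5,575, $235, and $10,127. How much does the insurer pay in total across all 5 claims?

$17,212.30

Claim 1 ($6,565): deductible takes $2,658, $3,907 remains; 30% of $3,907 = $1,172.10. Patient pays $3,830.10; OOP now $3,830.10. Plan pays $6,565 − $3,830.10 = $2,734.90.
Claim 2 ($4,745): deductible met; 30% of $4,745 = $1,423.50. Cost to patient: $1,423.50. OOP to date $5,253.60. Plan pays $4,745 − $1,423.50 = $3,321.50.
Claim 3 ($5,575): 30% coinsurance on $5,575 = $1,672.50. Patient pays $1,672.50; OOP now $6,926.10. Insurer: $5,575 − $1,672.50 = $3,902.50.
Claim 4 ($235): 30% coinsurance on $235 = $70.50. Patient pays $70.50; OOP now $6,996.60. Insurer: $235 − $70.50 = $164.50.
Claim 5 ($10,127): 30% coinsurance on $10,127 = $3,038.10. Patient owes $3,038.10 (running OOP $10,034.70). Plan pays $10,127 − $3,038.10 = $7,088.90.
Insurer total: $2,734.90 + $3,321.50 + $3,902.50 + $164.50 + $7,088.90 = $17,212.30.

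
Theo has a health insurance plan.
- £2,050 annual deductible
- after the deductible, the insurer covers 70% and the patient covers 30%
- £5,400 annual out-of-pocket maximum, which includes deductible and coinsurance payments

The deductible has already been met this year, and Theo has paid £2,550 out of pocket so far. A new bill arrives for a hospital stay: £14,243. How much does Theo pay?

The deductible is already satisfied, so the full bill goes to coinsurance.
30% of £14,243 = £4,272.90 falls to the patient.
That would bring total out-of-pocket to £6,822.90, past the £5,400 cap. The patient is capped at £5,400 − £2,550 = £2,850 on this claim.

£2,850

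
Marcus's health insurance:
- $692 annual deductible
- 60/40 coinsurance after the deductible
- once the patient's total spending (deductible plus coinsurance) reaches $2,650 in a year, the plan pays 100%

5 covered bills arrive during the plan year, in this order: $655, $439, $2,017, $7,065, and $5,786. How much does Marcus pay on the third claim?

Claim 1 — $655: entire amount goes to the deductible. Patient pays $655; OOP now $655.
Claim 2 — $439: deductible takes $37, $402 remains; coinsurance $402 × 40% = $160.80. Cost to patient: $197.80. OOP to date $852.80.
Claim 3 — $2,017: deductible met; 40% of $2,017 = $806.80. Patient owes $806.80 (running OOP $1,659.60).

$806.80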